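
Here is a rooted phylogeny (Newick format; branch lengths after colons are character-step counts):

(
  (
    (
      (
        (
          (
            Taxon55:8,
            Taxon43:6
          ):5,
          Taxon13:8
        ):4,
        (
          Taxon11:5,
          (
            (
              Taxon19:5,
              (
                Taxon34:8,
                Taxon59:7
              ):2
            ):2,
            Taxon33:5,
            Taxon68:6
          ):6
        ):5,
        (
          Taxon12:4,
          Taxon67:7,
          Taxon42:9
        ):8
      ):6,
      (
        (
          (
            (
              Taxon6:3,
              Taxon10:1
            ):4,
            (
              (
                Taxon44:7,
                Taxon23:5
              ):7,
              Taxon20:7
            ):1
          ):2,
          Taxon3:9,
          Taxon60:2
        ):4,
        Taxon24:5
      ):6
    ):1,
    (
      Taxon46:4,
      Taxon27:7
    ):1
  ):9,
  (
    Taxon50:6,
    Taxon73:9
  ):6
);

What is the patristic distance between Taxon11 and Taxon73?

41

The path runs Taxon11 → … → MRCA → … → Taxon73; the MRCA is the root of the tree.
Branch lengths along that path: 5 + 5 + 6 + 1 + 9 + 6 + 9 = 41.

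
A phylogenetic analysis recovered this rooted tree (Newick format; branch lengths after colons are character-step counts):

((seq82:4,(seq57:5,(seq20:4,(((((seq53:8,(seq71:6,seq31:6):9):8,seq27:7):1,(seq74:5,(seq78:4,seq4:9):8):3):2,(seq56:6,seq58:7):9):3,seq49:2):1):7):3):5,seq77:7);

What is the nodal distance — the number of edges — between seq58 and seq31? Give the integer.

7

The MRCA of seq58 and seq31 is the node subtending ((((seq53,(seq71,seq31)),seq27),(seq74,(seq78,seq4))),(seq56,seq58)).
From seq58 up to that node: 2 branches. From seq31 up to the same node: 5 branches. Total: 2 + 5 = 7.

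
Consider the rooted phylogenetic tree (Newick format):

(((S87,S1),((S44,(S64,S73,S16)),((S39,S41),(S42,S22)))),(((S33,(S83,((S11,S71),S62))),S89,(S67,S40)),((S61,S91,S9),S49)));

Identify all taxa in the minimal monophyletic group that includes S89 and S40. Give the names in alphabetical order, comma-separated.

S11, S33, S40, S62, S67, S71, S83, S89

Tracing S89: it sits inside ((S33,(S83,((S11,S71),S62))),S89,(S67,S40)).
Tracing S40: it sits inside (S67,S40).
The smallest clade enclosing both is ((S33,(S83,((S11,S71),S62))),S89,(S67,S40)); the answer is its 8 terminal taxa in alphabetical order.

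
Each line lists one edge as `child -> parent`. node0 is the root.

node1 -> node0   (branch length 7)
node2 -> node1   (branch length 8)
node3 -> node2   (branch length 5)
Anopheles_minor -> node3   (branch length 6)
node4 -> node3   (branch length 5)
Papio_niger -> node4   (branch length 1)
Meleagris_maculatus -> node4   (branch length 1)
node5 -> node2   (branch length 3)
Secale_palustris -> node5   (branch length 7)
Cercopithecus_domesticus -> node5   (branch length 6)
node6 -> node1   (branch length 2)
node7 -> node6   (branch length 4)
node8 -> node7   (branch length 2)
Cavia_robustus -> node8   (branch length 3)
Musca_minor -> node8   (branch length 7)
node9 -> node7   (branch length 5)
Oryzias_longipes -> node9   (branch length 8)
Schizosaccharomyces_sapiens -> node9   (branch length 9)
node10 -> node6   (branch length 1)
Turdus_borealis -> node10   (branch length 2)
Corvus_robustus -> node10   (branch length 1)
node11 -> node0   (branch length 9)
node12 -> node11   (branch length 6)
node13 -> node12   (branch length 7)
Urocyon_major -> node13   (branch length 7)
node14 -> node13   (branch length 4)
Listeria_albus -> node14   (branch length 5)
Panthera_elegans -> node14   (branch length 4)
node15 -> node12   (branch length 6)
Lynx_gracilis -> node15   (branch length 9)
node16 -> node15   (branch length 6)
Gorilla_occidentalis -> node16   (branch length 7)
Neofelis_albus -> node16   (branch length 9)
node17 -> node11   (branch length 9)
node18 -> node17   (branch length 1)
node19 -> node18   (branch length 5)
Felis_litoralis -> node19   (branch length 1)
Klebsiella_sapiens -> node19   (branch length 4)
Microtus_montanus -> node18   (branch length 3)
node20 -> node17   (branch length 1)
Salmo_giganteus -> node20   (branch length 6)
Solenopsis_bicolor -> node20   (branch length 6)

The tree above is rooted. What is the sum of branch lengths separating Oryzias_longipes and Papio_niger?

38

The path runs Oryzias_longipes → … → MRCA → … → Papio_niger; the MRCA is the node subtending (((Anopheles_minor,(Papio_niger,Meleagris_maculatus)),(Secale_palustris,Cercopithecus_domesticus)),(((Cavia_robustus,Musca_minor),(Oryzias_longipes,Schizosaccharomyces_sapiens)),(Turdus_borealis,Corvus_robustus))).
Branch lengths along that path: 8 + 5 + 4 + 2 + 8 + 5 + 5 + 1 = 38.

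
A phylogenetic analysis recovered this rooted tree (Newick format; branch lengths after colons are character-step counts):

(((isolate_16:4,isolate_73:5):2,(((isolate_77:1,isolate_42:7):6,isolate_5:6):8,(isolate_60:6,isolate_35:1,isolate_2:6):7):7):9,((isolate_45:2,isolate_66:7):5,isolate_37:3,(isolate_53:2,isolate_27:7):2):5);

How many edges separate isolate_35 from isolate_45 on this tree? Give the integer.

7

The MRCA of isolate_35 and isolate_45 is the root of the tree.
From isolate_35 up to that node: 4 branches. From isolate_45 up to the same node: 3 branches. Total: 4 + 3 = 7.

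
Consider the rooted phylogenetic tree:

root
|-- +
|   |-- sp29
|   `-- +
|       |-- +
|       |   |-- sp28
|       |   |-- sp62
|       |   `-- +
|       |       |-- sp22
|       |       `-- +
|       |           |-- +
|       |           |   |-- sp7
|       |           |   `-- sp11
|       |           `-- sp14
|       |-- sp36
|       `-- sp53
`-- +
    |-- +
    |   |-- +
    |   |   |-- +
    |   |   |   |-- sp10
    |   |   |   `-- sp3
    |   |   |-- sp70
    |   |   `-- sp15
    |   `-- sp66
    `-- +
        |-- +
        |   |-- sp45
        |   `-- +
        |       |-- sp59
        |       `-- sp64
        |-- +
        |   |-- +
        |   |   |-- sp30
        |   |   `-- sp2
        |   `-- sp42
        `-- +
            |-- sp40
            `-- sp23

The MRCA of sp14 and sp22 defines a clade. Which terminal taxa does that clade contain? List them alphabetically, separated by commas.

sp11, sp14, sp22, sp7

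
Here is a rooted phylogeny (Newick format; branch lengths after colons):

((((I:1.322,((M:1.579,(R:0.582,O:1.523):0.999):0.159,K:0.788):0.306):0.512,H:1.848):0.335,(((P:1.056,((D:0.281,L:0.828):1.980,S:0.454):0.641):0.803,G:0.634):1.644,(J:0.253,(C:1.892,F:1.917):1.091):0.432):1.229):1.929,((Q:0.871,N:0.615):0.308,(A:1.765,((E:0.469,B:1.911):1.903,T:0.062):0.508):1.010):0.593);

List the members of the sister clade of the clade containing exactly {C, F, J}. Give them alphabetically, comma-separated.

The clade containing exactly {C, F, J} attaches to the tree at the node subtending (((P,((D,L),S)),G),(J,(C,F))).
The other lineage descending from that same node — the sister group — is ((P,((D,L),S)),G); its 5 tips in alphabetical order are the answer.

D, G, L, P, S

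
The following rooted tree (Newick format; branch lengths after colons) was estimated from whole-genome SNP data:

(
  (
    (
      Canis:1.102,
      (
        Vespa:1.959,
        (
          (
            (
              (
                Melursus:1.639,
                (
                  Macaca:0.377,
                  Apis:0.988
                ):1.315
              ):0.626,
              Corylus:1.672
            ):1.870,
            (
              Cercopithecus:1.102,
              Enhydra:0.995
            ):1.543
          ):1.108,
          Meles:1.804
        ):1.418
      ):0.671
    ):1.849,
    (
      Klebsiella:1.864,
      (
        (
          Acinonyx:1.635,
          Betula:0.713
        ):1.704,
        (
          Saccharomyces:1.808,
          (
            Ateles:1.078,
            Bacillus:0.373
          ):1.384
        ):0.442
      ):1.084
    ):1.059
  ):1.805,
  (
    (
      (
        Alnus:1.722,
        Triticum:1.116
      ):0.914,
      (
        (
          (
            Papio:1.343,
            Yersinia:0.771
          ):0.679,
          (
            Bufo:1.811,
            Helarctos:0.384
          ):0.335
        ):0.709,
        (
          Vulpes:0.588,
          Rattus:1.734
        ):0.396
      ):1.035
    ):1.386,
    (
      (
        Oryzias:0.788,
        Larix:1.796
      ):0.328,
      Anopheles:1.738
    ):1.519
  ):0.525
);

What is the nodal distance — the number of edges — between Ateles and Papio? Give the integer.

The MRCA of Ateles and Papio is the root of the tree.
From Ateles up to that node: 6 branches. From Papio up to the same node: 6 branches. Total: 6 + 6 = 12.

12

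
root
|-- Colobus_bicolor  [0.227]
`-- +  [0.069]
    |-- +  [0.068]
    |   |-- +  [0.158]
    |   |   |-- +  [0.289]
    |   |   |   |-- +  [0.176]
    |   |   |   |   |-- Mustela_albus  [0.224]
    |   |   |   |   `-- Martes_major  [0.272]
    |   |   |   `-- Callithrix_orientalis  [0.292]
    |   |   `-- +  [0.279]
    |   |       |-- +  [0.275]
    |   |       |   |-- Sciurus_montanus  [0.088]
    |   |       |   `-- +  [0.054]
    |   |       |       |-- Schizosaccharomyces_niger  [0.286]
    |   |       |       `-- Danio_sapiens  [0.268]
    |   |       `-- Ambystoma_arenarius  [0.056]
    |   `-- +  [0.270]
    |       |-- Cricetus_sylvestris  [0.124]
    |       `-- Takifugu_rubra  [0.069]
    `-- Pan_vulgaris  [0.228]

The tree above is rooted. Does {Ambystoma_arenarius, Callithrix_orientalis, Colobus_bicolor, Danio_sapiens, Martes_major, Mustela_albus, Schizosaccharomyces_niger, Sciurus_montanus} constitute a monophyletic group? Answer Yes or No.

The MRCA of the listed taxa is the root, so the smallest clade containing them is the whole tree.
That clade also contains Cricetus_sylvestris, Pan_vulgaris, Takifugu_rubra, which are not in the proposed group, so the group is not monophyletic.

No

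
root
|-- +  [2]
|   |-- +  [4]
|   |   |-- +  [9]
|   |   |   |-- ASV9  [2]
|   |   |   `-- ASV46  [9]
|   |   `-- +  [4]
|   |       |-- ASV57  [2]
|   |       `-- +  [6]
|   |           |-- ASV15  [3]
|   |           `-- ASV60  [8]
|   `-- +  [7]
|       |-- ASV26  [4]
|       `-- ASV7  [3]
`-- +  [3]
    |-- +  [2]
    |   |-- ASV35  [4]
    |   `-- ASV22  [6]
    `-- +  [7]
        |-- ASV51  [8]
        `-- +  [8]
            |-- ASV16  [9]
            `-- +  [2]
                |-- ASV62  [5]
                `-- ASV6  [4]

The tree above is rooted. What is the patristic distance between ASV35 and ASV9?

26

The path runs ASV35 → … → MRCA → … → ASV9; the MRCA is the root of the tree.
Branch lengths along that path: 4 + 2 + 3 + 2 + 4 + 9 + 2 = 26.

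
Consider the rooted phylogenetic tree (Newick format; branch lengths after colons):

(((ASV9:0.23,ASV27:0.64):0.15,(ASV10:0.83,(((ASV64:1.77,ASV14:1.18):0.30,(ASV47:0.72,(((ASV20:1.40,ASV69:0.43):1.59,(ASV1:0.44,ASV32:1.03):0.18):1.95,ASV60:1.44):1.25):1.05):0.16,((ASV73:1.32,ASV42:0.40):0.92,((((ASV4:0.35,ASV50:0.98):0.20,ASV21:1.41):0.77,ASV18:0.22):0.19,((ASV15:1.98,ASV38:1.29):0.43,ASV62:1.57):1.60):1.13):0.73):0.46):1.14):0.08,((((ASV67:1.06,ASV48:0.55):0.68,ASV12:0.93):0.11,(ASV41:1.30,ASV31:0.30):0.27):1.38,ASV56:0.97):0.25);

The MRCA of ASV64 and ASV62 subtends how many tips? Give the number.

17

The MRCA of ASV64 and ASV62 is the node subtending (((ASV64,ASV14),(ASV47,(((ASV20,ASV69),(ASV1,ASV32)),ASV60))),((ASV73,ASV42),((((ASV4,ASV50),ASV21),ASV18),((ASV15,ASV38),ASV62)))).
That clade contains 17 terminal taxa: ASV1, ASV14, ASV15, ASV18, ASV20, ASV21, ASV32, ASV38, ASV4, ASV42, ASV47, ASV50, ASV60, ASV62, ASV64, ASV69, ASV73.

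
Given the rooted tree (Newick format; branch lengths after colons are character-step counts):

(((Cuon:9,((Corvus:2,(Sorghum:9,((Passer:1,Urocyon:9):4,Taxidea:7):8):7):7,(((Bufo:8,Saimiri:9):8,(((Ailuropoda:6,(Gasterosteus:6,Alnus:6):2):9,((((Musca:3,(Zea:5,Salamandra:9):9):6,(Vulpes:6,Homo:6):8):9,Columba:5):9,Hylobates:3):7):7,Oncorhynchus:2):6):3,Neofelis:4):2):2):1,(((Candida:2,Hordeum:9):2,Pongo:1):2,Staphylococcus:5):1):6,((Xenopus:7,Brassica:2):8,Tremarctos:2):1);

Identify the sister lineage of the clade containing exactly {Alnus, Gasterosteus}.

Ailuropoda

The clade containing exactly {Alnus, Gasterosteus} attaches to the tree at the node subtending (Ailuropoda,(Gasterosteus,Alnus)).
The other lineage descending from that same node — the sister group — is the single tip Ailuropoda.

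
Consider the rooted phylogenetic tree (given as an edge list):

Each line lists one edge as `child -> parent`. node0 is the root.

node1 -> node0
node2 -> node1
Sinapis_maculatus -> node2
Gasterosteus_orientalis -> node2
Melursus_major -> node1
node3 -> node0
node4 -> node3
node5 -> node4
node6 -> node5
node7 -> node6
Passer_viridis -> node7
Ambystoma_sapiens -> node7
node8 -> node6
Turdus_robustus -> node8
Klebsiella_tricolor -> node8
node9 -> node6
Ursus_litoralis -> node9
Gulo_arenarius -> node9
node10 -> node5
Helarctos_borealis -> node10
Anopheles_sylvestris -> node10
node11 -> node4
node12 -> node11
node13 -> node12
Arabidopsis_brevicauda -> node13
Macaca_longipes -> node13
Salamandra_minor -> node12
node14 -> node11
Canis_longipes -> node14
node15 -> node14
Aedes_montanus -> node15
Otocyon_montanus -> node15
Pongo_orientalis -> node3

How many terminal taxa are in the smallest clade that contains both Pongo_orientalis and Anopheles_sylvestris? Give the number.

15

The MRCA of Pongo_orientalis and Anopheles_sylvestris is the node subtending (((((Passer_viridis,Ambystoma_sapiens),(Turdus_robustus,Klebsiella_tricolor),(Ursus_litoralis,Gulo_arenarius)),(Helarctos_borealis,Anopheles_sylvestris)),(((Arabidopsis_brevicauda,Macaca_longipes),Salamandra_minor),(Canis_longipes,(Aedes_montanus,Otocyon_montanus)))),Pongo_orientalis).
That clade contains 15 terminal taxa: Aedes_montanus, Ambystoma_sapiens, Anopheles_sylvestris, Arabidopsis_brevicauda, Canis_longipes, Gulo_arenarius, Helarctos_borealis, Klebsiella_tricolor, Macaca_longipes, Otocyon_montanus, Passer_viridis, Pongo_orientalis, Salamandra_minor, Turdus_robustus, Ursus_litoralis.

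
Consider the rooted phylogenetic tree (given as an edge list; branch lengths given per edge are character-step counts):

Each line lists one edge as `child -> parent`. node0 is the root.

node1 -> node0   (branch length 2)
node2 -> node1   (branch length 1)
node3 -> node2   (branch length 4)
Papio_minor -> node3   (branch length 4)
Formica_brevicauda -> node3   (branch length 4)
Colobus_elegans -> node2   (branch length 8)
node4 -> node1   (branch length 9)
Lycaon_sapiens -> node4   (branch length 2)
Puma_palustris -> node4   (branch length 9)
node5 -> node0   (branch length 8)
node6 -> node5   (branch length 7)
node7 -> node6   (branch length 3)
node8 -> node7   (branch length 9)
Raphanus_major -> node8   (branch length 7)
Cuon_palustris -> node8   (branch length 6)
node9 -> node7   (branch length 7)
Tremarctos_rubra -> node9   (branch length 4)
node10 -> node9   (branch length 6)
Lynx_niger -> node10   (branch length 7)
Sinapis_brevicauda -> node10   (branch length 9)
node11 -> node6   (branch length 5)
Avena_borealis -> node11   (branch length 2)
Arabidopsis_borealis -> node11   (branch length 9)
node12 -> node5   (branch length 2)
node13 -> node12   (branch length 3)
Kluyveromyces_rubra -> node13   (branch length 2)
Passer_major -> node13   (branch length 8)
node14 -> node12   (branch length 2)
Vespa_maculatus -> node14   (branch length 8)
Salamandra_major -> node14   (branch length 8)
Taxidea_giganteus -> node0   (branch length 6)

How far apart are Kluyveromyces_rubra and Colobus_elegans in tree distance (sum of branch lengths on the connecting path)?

26

The path runs Kluyveromyces_rubra → … → MRCA → … → Colobus_elegans; the MRCA is the root of the tree.
Branch lengths along that path: 2 + 3 + 2 + 8 + 2 + 1 + 8 = 26.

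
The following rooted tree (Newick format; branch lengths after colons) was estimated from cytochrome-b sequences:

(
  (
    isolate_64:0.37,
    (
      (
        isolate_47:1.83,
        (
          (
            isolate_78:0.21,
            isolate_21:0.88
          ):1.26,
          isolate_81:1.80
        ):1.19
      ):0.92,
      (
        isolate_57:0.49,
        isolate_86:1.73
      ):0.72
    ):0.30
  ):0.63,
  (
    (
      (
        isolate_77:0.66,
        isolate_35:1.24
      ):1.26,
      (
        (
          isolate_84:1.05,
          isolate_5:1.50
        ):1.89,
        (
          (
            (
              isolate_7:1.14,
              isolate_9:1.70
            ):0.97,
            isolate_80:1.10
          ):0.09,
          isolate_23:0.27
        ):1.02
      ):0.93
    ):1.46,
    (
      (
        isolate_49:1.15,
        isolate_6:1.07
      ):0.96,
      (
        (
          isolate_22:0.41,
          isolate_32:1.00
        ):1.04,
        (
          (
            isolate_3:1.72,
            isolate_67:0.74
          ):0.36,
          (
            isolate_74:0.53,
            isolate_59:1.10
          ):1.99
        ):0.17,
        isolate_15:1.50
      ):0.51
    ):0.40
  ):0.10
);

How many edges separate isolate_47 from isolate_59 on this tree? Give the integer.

10

The MRCA of isolate_47 and isolate_59 is the root of the tree.
From isolate_47 up to that node: 4 branches. From isolate_59 up to the same node: 6 branches. Total: 4 + 6 = 10.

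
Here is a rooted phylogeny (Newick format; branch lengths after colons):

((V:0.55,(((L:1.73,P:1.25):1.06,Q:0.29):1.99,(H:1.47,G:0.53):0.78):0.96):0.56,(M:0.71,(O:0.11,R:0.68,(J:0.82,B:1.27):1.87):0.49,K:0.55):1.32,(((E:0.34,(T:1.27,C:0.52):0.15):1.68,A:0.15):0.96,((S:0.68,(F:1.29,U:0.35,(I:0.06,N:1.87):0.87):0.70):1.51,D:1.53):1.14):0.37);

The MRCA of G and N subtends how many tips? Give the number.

The MRCA of G and N is the root, so the clade is the entire tree.
That clade contains 22 terminal taxa: A, B, C, D, E, F, G, H, I, J, K, L, M, N, O, P, Q, R, S, T, U, V.

22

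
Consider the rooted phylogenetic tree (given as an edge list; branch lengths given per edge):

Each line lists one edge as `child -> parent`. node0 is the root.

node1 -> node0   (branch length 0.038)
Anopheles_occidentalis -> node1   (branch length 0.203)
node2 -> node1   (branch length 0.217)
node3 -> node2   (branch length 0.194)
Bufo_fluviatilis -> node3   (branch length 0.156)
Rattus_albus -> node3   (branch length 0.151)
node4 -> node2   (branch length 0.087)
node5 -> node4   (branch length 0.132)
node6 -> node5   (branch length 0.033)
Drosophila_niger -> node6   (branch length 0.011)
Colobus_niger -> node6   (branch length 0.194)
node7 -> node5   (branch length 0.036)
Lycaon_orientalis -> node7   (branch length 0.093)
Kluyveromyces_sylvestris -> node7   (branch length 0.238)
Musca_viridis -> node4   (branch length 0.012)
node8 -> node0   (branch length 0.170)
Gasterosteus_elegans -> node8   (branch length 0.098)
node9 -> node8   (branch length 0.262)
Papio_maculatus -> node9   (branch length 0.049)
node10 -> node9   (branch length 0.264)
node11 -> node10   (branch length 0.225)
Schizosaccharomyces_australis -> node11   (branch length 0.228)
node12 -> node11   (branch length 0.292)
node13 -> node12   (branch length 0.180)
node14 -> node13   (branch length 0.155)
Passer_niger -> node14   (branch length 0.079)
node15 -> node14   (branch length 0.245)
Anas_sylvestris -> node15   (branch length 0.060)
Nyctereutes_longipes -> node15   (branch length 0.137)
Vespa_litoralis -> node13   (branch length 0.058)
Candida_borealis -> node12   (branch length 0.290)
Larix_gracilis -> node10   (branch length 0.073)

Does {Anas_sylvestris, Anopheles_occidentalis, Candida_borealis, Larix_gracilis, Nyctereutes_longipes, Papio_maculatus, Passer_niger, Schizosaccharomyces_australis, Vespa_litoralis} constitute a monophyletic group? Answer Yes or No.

No

The MRCA of the listed taxa is the root, so the smallest clade containing them is the whole tree.
That clade also contains Bufo_fluviatilis, Colobus_niger, Drosophila_niger, Gasterosteus_elegans, Kluyveromyces_sylvestris, Lycaon_orientalis, Musca_viridis, Rattus_albus, which are not in the proposed group, so the group is not monophyletic.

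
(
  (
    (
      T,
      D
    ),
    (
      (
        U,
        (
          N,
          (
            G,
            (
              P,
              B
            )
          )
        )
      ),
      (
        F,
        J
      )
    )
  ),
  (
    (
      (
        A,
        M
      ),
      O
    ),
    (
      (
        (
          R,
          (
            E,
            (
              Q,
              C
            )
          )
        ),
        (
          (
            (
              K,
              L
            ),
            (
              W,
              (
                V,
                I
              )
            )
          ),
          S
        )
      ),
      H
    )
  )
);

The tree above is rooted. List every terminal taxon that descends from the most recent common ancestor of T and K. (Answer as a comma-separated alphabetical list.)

Tracing T: it sits inside (T,D).
Tracing K: it sits inside (K,L).
The smallest clade enclosing both is the whole tree (their MRCA is the root), so the answer is all 23 tips in alphabetical order.

A, B, C, D, E, F, G, H, I, J, K, L, M, N, O, P, Q, R, S, T, U, V, W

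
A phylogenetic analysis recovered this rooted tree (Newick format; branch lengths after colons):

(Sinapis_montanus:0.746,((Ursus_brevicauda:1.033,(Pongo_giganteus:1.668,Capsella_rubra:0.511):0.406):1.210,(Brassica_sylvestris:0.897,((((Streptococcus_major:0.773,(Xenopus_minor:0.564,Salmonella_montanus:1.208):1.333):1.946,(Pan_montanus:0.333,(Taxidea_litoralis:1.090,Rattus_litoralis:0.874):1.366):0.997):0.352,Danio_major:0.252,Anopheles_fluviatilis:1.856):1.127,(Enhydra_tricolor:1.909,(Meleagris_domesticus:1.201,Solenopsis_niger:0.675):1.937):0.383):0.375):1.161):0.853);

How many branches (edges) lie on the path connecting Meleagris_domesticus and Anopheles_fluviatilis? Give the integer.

5

The MRCA of Meleagris_domesticus and Anopheles_fluviatilis is the node subtending ((((Streptococcus_major,(Xenopus_minor,Salmonella_montanus)),(Pan_montanus,(Taxidea_litoralis,Rattus_litoralis))),Danio_major,Anopheles_fluviatilis),(Enhydra_tricolor,(Meleagris_domesticus,Solenopsis_niger))).
From Meleagris_domesticus up to that node: 3 branches. From Anopheles_fluviatilis up to the same node: 2 branches. Total: 3 + 2 = 5.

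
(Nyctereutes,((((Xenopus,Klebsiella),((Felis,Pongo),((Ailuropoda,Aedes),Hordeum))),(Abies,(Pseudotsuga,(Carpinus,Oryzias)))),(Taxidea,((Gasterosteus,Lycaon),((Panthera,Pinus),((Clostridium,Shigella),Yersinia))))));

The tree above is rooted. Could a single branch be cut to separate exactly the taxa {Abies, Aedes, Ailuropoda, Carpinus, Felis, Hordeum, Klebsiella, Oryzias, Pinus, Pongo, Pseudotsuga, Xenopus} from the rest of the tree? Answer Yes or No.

No

The MRCA of the listed taxa subtends ((((Xenopus,Klebsiella),((Felis,Pongo),((Ailuropoda,Aedes),Hordeum))),(Abies,(Pseudotsuga,(Carpinus,Oryzias)))),(Taxidea,((Gasterosteus,Lycaon),((Panthera,Pinus),((Clostridium,Shigella),Yersinia))))).
That clade also contains Clostridium, Gasterosteus, Lycaon, Panthera, Shigella, Taxidea, Yersinia, which are not in the proposed group, so the group is not monophyletic.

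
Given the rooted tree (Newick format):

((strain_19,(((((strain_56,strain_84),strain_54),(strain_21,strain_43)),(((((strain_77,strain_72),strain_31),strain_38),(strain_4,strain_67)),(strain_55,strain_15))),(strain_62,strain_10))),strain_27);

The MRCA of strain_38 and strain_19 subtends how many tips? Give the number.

The MRCA of strain_38 and strain_19 is the node subtending (strain_19,(((((strain_56,strain_84),strain_54),(strain_21,strain_43)),(((((strain_77,strain_72),strain_31),strain_38),(strain_4,strain_67)),(strain_55,strain_15))),(strain_62,strain_10))).
That clade contains 16 terminal taxa: strain_10, strain_15, strain_19, strain_21, strain_31, strain_38, strain_4, strain_43, strain_54, strain_55, strain_56, strain_62, strain_67, strain_72, strain_77, strain_84.

16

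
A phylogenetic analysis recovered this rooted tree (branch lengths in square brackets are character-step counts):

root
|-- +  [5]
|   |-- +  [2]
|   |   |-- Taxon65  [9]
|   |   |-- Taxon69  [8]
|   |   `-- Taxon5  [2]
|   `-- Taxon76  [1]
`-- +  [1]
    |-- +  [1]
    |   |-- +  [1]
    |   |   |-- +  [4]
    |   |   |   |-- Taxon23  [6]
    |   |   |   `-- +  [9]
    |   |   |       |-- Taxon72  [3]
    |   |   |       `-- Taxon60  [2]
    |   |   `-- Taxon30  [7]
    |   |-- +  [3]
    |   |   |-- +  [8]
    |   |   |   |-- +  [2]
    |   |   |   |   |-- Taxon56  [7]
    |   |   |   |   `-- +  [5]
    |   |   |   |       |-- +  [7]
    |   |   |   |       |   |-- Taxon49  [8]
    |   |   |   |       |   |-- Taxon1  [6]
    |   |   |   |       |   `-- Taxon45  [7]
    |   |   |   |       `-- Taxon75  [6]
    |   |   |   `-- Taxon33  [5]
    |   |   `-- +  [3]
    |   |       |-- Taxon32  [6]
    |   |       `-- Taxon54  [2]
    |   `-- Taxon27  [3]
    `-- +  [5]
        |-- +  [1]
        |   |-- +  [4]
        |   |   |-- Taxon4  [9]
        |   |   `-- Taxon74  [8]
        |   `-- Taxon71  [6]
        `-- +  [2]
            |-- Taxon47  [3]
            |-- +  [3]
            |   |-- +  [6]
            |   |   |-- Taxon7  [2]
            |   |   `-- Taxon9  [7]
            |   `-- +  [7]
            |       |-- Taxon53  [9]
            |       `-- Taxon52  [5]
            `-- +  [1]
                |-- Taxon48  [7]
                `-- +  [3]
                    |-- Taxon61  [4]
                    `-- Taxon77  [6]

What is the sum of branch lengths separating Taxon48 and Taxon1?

47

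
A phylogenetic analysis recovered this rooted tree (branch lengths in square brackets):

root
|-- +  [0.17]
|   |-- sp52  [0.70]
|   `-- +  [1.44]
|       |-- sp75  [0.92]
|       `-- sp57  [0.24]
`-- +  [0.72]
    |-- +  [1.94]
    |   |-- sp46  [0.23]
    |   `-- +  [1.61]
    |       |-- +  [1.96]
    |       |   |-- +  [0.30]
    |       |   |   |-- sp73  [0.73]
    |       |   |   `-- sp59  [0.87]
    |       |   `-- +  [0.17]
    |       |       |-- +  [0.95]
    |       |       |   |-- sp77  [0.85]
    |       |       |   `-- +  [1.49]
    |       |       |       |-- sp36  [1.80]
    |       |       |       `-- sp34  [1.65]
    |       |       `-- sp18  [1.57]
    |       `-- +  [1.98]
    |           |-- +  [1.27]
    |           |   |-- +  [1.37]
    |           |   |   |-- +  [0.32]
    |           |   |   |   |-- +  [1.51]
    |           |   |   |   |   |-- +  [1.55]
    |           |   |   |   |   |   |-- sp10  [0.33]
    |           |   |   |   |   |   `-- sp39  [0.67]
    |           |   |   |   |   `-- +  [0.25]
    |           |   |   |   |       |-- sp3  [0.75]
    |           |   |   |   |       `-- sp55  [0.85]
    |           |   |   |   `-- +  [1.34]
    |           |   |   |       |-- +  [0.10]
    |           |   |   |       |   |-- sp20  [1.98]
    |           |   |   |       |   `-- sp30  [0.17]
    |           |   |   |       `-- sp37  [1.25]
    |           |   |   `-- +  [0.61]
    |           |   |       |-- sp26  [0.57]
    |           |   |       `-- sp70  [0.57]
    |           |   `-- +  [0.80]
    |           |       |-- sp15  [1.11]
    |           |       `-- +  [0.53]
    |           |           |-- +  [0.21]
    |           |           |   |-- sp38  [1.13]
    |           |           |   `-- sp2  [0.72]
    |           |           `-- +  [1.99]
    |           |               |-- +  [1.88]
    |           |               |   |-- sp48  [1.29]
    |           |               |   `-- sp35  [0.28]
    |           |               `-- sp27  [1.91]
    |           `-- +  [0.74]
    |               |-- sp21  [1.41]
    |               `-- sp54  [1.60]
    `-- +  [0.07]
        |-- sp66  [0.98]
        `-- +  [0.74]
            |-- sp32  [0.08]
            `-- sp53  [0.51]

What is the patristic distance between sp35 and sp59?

The path runs sp35 → … → MRCA → … → sp59; the MRCA is the node subtending (((sp73,sp59),((sp77,(sp36,sp34)),sp18)),((((((sp10,sp39),(sp3,sp55)),((sp20,sp30),sp37)),(sp26,sp70)),(sp15,((sp38,sp2),((sp48,sp35),sp27)))),(sp21,sp54))).
Branch lengths along that path: 0.28 + 1.88 + 1.99 + 0.53 + 0.80 + 1.27 + 1.98 + 1.96 + 0.30 + 0.87 = 11.86.

11.86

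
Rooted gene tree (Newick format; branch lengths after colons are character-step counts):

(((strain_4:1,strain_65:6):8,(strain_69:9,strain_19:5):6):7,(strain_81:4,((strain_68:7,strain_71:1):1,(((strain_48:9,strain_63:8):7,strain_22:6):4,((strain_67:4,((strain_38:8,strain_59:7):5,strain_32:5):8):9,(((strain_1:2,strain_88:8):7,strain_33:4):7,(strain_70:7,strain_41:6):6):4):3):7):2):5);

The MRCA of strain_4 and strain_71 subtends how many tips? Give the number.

The MRCA of strain_4 and strain_71 is the root, so the clade is the entire tree.
That clade contains 19 terminal taxa: strain_1, strain_19, strain_22, strain_32, strain_33, strain_38, strain_4, strain_41, strain_48, strain_59, strain_63, strain_65, strain_67, strain_68, strain_69, strain_70, strain_71, strain_81, strain_88.

19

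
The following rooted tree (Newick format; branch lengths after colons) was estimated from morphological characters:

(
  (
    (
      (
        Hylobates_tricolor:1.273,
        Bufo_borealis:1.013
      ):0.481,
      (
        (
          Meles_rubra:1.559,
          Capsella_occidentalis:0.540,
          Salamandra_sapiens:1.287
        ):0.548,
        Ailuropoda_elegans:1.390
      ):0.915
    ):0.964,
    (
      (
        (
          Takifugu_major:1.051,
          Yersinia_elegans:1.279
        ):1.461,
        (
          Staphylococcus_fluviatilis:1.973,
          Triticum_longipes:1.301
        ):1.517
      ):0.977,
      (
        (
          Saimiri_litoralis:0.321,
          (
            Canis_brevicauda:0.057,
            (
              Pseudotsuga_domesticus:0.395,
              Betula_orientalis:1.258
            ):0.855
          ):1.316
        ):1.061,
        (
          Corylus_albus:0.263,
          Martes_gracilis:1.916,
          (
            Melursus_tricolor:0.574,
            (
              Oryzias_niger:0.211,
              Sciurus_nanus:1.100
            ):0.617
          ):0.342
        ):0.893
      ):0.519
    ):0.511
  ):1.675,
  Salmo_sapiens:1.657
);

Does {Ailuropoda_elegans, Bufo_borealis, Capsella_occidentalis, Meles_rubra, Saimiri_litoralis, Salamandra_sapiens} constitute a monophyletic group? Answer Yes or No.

No

The MRCA of the listed taxa subtends (((Hylobates_tricolor,Bufo_borealis),((Meles_rubra,Capsella_occidentalis,Salamandra_sapiens),Ailuropoda_elegans)),(((Takifugu_major,Yersinia_elegans),(Staphylococcus_fluviatilis,Triticum_longipes)),((Saimiri_litoralis,(Canis_brevicauda,(Pseudotsuga_domesticus,Betula_orientalis))),(Corylus_albus,Martes_gracilis,(Melursus_tricolor,(Oryzias_niger,Sciurus_nanus)))))).
That clade also contains Betula_orientalis, Canis_brevicauda, Corylus_albus, Hylobates_tricolor, Martes_gracilis, Melursus_tricolor, Oryzias_niger, Pseudotsuga_domesticus, Sciurus_nanus, Staphylococcus_fluviatilis, Takifugu_major, Triticum_longipes, Yersinia_elegans, which are not in the proposed group, so the group is not monophyletic.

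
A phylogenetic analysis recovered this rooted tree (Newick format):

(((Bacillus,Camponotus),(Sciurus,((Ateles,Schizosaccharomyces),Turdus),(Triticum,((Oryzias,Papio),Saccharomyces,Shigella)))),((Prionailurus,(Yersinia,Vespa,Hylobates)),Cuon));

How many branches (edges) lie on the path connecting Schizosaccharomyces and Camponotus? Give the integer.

The MRCA of Schizosaccharomyces and Camponotus is the node subtending ((Bacillus,Camponotus),(Sciurus,((Ateles,Schizosaccharomyces),Turdus),(Triticum,((Oryzias,Papio),Saccharomyces,Shigella)))).
From Schizosaccharomyces up to that node: 4 branches. From Camponotus up to the same node: 2 branches. Total: 4 + 2 = 6.

6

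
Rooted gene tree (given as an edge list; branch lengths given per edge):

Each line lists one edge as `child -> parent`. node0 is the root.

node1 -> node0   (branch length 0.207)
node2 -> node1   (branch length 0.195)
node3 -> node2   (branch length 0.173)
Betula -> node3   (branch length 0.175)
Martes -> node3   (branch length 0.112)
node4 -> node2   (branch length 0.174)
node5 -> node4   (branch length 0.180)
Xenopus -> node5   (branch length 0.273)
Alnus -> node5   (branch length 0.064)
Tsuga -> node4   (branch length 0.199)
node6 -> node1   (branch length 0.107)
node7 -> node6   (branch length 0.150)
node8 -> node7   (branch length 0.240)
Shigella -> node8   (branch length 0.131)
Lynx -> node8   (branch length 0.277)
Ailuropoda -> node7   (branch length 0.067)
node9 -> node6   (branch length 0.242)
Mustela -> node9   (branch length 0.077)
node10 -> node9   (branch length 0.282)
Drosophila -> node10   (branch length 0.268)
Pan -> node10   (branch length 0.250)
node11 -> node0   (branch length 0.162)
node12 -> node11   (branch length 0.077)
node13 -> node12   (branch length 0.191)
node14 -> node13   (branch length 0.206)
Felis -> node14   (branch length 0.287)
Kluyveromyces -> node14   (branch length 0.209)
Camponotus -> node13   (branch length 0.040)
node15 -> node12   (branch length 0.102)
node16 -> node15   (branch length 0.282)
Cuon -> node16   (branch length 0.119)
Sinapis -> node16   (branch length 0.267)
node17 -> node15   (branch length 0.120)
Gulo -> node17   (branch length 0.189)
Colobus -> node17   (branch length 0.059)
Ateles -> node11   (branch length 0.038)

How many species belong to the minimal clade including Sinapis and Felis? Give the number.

7

The MRCA of Sinapis and Felis is the node subtending (((Felis,Kluyveromyces),Camponotus),((Cuon,Sinapis),(Gulo,Colobus))).
That clade contains 7 terminal taxa: Camponotus, Colobus, Cuon, Felis, Gulo, Kluyveromyces, Sinapis.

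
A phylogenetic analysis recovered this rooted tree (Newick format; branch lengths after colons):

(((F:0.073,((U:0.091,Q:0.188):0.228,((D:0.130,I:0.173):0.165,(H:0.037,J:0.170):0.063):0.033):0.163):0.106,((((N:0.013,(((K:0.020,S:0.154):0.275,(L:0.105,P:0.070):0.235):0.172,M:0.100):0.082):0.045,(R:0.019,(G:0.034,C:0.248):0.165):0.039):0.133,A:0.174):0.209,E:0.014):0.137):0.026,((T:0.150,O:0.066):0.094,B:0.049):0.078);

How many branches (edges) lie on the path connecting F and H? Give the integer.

The MRCA of F and H is the node subtending (F,((U,Q),((D,I),(H,J)))).
From F up to that node: 1 branch. From H up to the same node: 4 branches. Total: 1 + 4 = 5.

5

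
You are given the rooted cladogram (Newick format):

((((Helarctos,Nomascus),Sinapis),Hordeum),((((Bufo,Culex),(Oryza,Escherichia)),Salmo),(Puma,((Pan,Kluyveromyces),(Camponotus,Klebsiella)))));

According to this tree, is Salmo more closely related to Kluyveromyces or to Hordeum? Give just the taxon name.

The MRCA of Salmo and Kluyveromyces subtends ((((Bufo,Culex),(Oryza,Escherichia)),Salmo),(Puma,((Pan,Kluyveromyces),(Camponotus,Klebsiella)))) (10 taxa).
The MRCA of Salmo and Hordeum is the root, subtending the entire tree (14 taxa).
The first is nested inside the second, so Salmo shares a more recent common ancestor with Kluyveromyces.

Kluyveromyces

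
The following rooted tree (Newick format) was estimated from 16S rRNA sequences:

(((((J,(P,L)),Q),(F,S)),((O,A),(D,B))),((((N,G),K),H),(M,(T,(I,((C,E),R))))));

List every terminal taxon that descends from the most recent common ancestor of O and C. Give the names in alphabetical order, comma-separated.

Tracing O: it sits inside (O,A).
Tracing C: it sits inside (C,E).
The smallest clade enclosing both is the whole tree (their MRCA is the root), so the answer is all 20 tips in alphabetical order.

A, B, C, D, E, F, G, H, I, J, K, L, M, N, O, P, Q, R, S, T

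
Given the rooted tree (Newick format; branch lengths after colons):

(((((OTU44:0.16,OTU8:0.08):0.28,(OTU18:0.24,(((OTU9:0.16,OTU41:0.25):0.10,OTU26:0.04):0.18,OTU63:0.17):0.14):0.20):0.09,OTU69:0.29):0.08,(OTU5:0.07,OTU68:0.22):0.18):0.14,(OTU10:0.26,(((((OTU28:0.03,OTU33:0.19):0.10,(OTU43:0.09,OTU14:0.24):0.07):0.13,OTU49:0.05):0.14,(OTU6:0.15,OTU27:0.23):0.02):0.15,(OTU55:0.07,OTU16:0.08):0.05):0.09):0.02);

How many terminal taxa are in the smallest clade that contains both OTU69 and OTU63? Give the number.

8

The MRCA of OTU69 and OTU63 is the node subtending (((OTU44,OTU8),(OTU18,(((OTU9,OTU41),OTU26),OTU63))),OTU69).
That clade contains 8 terminal taxa: OTU18, OTU26, OTU41, OTU44, OTU63, OTU69, OTU8, OTU9.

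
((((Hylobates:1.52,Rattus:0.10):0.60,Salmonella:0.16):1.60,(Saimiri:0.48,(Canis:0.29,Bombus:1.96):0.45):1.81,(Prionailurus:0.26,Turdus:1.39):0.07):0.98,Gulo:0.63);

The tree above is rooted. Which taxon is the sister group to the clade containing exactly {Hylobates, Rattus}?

The clade containing exactly {Hylobates, Rattus} attaches to the tree at the node subtending ((Hylobates,Rattus),Salmonella).
The other lineage descending from that same node — the sister group — is the single tip Salmonella.

Salmonella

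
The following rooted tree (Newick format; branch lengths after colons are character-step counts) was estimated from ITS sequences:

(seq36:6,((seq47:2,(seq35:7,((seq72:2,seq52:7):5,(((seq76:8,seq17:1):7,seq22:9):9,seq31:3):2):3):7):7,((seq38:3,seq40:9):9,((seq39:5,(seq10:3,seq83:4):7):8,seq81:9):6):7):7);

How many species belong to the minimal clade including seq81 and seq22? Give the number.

14

The MRCA of seq81 and seq22 is the node subtending ((seq47,(seq35,((seq72,seq52),(((seq76,seq17),seq22),seq31)))),((seq38,seq40),((seq39,(seq10,seq83)),seq81))).
That clade contains 14 terminal taxa: seq10, seq17, seq22, seq31, seq35, seq38, seq39, seq40, seq47, seq52, seq72, seq76, seq81, seq83.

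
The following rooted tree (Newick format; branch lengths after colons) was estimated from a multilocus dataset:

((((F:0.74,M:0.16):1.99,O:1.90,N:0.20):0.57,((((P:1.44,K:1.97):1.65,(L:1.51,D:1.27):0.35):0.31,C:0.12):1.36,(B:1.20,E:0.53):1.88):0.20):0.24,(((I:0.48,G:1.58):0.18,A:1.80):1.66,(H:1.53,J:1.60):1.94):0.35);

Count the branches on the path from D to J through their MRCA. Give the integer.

The MRCA of D and J is the root of the tree.
From D up to that node: 6 branches. From J up to the same node: 3 branches. Total: 6 + 3 = 9.

9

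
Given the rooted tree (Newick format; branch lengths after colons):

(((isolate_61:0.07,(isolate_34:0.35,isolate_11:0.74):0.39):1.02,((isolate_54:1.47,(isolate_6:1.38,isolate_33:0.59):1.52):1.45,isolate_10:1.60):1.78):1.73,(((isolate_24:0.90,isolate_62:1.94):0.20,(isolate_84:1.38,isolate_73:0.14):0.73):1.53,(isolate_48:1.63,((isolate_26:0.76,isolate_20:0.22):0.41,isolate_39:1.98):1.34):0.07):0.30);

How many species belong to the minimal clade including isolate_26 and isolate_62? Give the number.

8

The MRCA of isolate_26 and isolate_62 is the node subtending (((isolate_24,isolate_62),(isolate_84,isolate_73)),(isolate_48,((isolate_26,isolate_20),isolate_39))).
That clade contains 8 terminal taxa: isolate_20, isolate_24, isolate_26, isolate_39, isolate_48, isolate_62, isolate_73, isolate_84.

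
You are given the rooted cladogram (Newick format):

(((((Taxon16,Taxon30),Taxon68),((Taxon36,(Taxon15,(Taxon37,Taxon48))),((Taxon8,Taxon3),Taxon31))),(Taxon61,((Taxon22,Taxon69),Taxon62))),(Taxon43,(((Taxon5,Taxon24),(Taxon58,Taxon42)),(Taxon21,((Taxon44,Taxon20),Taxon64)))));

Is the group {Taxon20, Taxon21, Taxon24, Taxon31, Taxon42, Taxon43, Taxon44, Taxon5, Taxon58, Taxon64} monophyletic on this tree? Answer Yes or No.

No

The MRCA of the listed taxa is the root, so the smallest clade containing them is the whole tree.
That clade also contains Taxon15, Taxon16, Taxon22, Taxon3, Taxon30, Taxon36, Taxon37, Taxon48, Taxon61, Taxon62, Taxon68, Taxon69, Taxon8, which are not in the proposed group, so the group is not monophyletic.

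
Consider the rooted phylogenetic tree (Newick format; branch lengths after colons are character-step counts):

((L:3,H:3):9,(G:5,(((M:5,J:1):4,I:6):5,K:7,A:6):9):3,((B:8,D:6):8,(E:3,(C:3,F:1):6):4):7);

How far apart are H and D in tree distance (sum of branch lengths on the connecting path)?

33

The path runs H → … → MRCA → … → D; the MRCA is the root of the tree.
Branch lengths along that path: 3 + 9 + 7 + 8 + 6 = 33.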